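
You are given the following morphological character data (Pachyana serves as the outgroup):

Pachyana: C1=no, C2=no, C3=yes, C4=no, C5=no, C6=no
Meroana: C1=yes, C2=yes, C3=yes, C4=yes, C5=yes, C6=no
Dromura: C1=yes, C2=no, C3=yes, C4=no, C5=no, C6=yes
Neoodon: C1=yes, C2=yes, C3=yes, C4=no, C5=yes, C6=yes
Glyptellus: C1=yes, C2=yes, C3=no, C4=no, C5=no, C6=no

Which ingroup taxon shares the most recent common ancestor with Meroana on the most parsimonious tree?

Character polarity is set by the outgroup: the derived state is whichever differs from the outgroup's state, so for C3 the derived state is 'no', and for the remaining characters it is 'yes'.
C1 (derived state 'yes') is shared by all ingroup taxa — unites the whole ingroup.
C2 (derived state 'yes') is shared by Glyptellus, Meroana, and Neoodon — a synapomorphy uniting that clade.
C3: derived state 'no' in Glyptellus only — an autapomorphy, so it tells us nothing about relationships among taxa.
C4: derived state 'yes' in Meroana only — an autapomorphy, so it tells us nothing about relationships among taxa.
Only Meroana and Neoodon show the derived state 'yes' for C5, supporting them as a clade.
C6 (state 'yes') occurs in Dromura and Neoodon but conflicts with the nesting implied by the other characters — most parsimoniously interpreted as homoplasy.
Most parsimonious ingroup topology: (((Meroana,Neoodon),Glyptellus),Dromura).
Meroana and Neoodon form a cherry on this tree, so they are sister taxa.

Neoodon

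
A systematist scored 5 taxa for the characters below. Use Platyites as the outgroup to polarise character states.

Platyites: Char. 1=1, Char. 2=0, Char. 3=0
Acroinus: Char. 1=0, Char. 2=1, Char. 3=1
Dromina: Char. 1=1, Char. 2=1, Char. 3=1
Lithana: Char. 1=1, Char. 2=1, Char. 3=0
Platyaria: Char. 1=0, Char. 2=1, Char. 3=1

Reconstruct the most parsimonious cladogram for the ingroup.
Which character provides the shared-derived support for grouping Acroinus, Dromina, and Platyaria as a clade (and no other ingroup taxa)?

Character polarity is set by the outgroup: the derived state is whichever differs from the outgroup's state, so for Char. 1 the derived state is '0', and for the remaining characters it is '1'.
Only Acroinus and Platyaria show the derived state '0' for Char. 1, supporting them as a clade.
Char. 2 (derived state '1') is shared by all ingroup taxa — unites the whole ingroup.
Only Acroinus, Dromina, and Platyaria show the derived state '1' for Char. 3, supporting them as a clade.
Most parsimonious ingroup topology: (((Acroinus,Platyaria),Dromina),Lithana).
The clade {Acroinus, Dromina, Platyaria} is supported by Char. 3: its derived state '1' occurs in exactly those taxa and in no other taxon (including the outgroup).

Char. 3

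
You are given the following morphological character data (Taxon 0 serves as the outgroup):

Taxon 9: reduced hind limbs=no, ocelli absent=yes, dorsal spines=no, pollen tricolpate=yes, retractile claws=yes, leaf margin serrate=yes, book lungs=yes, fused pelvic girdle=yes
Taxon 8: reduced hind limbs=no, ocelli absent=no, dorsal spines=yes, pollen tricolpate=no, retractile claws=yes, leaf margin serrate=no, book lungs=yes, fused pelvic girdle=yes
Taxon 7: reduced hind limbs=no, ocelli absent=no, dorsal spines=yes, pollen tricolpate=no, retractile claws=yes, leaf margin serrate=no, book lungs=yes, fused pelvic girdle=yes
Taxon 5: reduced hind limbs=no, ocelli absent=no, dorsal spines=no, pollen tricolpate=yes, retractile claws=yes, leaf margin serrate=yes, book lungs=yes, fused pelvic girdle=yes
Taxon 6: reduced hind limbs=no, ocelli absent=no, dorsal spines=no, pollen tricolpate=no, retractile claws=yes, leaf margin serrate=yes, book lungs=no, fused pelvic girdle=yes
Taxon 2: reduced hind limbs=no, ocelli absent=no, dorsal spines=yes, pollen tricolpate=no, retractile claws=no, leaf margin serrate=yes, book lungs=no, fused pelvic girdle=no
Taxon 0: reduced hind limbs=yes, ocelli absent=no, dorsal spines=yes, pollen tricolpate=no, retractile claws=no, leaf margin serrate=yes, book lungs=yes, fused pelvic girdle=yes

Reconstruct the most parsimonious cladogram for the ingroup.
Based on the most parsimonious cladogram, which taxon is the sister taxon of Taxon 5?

Character polarity is set by the outgroup: the derived state is whichever differs from the outgroup's state, so for reduced hind limbs, dorsal spines, leaf margin serrate, book lungs, fused pelvic girdle the derived state is 'no', and for the remaining characters it is 'yes'.
reduced hind limbs (derived state 'no') is shared by all ingroup taxa — unites the whole ingroup.
ocelli absent (derived state 'yes') is unique to Taxon 9 (autapomorphy; uninformative for grouping).
dorsal spines (derived state 'no') is shared by Taxon 5, Taxon 6, and Taxon 9 — a synapomorphy uniting that clade.
Only Taxon 5 and Taxon 9 show the derived state 'yes' for pollen tricolpate, supporting them as a clade.
retractile claws (derived state 'yes') is shared by Taxon 5, Taxon 6, Taxon 7, Taxon 8, and Taxon 9 — a synapomorphy uniting that clade.
leaf margin serrate: derived state 'no' in Taxon 7 and Taxon 8 only — synapomorphy for {Taxon 7, Taxon 8}.
book lungs groups Taxon 2 and Taxon 6, which is incompatible with the clades supported by the remaining characters; treating it as convergent (homoplasy) costs fewer steps than any alternative tree.
fused pelvic girdle: derived state 'no' in Taxon 2 only — an autapomorphy, so it tells us nothing about relationships among taxa.
Most parsimonious ingroup topology: ((((Taxon 5,Taxon 9),Taxon 6),(Taxon 8,Taxon 7)),Taxon 2).
Taxon 5 and Taxon 9 form a cherry on this tree, so they are sister taxa.

Taxon 9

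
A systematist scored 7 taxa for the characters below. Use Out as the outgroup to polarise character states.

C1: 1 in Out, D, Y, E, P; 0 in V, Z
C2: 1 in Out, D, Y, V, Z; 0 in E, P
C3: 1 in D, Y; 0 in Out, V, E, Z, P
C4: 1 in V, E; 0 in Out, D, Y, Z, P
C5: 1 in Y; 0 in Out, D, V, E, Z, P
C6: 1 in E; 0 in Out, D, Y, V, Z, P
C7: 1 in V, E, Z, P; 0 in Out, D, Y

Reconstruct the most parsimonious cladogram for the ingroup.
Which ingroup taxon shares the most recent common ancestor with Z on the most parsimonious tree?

V

Character polarity is set by the outgroup: the derived state is whichever differs from the outgroup's state, so for C1, C2 the derived state is '0', and for the remaining characters it is '1'.
C1 (derived state '0') is shared by V and Z — a synapomorphy uniting that clade.
Only E and P show the derived state '0' for C2, supporting them as a clade.
C3: derived state '1' in D and Y only — synapomorphy for {D, Y}.
C4 groups E and V, which is incompatible with the clades supported by the remaining characters; treating it as convergent (homoplasy) costs fewer steps than any alternative tree.
C5: derived state '1' in Y only — an autapomorphy, so it tells us nothing about relationships among taxa.
C6 (derived state '1') is unique to E (autapomorphy; uninformative for grouping).
C7: derived state '1' in E, P, V, and Z only — synapomorphy for {E, P, V, Z}.
Most parsimonious ingroup topology: ((D,Y),((V,Z),(E,P))).
Z and V form a cherry on this tree, so they are sister taxa.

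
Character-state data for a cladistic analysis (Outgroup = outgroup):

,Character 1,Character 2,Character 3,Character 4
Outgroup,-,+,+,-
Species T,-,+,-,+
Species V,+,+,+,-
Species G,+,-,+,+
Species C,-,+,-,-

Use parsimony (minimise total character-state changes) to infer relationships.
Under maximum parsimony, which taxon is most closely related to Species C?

Species T

Character polarity is set by the outgroup: the derived state is whichever differs from the outgroup's state, so for Character 2, Character 3 the derived state is '-', and for the remaining characters it is '+'.
Character 1: derived state '+' in Species G and Species V only — synapomorphy for {Species G, Species V}.
Character 2 (derived state '-') is unique to Species G (autapomorphy; uninformative for grouping).
Character 3 (derived state '-') is shared by Species C and Species T — a synapomorphy uniting that clade.
Character 4 (state '+') occurs in Species G and Species T but conflicts with the nesting implied by the other characters — most parsimoniously interpreted as homoplasy.
Most parsimonious ingroup topology: ((Species T,Species C),(Species V,Species G)).
Species C and Species T form a cherry on this tree, so they are sister taxa.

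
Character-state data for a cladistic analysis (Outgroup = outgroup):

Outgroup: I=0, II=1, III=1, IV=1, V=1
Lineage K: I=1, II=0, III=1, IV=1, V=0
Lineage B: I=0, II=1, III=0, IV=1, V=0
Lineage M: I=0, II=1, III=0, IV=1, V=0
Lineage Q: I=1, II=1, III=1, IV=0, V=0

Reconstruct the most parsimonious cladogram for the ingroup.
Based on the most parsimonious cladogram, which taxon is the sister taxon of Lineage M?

Character polarity is set by the outgroup: the derived state is whichever differs from the outgroup's state, so for II, III, IV, V the derived state is '0', and for the remaining characters it is '1'.
I (derived state '1') is shared by Lineage K and Lineage Q — a synapomorphy uniting that clade.
II (derived state '0') is unique to Lineage K (autapomorphy; uninformative for grouping).
Only Lineage B and Lineage M show the derived state '0' for III, supporting them as a clade.
IV: derived state '0' in Lineage Q only — an autapomorphy, so it tells us nothing about relationships among taxa.
V (derived state '0') is shared by all ingroup taxa — unites the whole ingroup.
Most parsimonious ingroup topology: ((Lineage K,Lineage Q),(Lineage B,Lineage M)).
Lineage M and Lineage B form a cherry on this tree, so they are sister taxa.

Lineage B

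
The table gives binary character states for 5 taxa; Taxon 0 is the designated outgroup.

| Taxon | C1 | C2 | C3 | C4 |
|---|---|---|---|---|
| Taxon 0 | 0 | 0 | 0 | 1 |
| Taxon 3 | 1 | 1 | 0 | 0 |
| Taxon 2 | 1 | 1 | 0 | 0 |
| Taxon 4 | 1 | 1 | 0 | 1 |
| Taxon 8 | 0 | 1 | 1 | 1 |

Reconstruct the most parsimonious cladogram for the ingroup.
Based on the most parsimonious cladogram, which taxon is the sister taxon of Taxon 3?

Character polarity is set by the outgroup: the derived state is whichever differs from the outgroup's state, so for C4 the derived state is '0', and for the remaining characters it is '1'.
Only Taxon 2, Taxon 3, and Taxon 4 show the derived state '1' for C1, supporting them as a clade.
All ingroup taxa share the derived state '1' for C2; it defines the ingroup but does not resolve relationships within it.
C3: derived state '1' in Taxon 8 only — an autapomorphy, so it tells us nothing about relationships among taxa.
C4 (derived state '0') is shared by Taxon 2 and Taxon 3 — a synapomorphy uniting that clade.
Most parsimonious ingroup topology: (((Taxon 3,Taxon 2),Taxon 4),Taxon 8).
Taxon 3 and Taxon 2 form a cherry on this tree, so they are sister taxa.

Taxon 2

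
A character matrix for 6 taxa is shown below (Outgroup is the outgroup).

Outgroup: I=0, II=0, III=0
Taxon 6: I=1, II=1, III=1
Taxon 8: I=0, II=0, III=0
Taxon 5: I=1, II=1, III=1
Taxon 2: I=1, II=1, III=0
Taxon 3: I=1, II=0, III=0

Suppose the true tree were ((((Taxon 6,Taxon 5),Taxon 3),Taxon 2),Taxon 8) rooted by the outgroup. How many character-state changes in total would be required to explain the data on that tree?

4

Map each character onto ((((Taxon 6,Taxon 5),Taxon 3),Taxon 2),Taxon 8) (rooted by Outgroup) and count the minimum state changes it requires (Fitch parsimony):
I: 1; II: 2; III: 1.
Total tree length = 4.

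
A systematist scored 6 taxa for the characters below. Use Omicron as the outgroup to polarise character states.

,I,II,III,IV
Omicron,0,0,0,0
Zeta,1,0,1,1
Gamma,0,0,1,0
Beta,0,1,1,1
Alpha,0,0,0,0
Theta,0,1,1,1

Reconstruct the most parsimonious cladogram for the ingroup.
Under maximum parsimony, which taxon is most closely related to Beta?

Theta

The outgroup has state '0' for every character, so '1' is the derived state throughout.
I: derived state '1' in Zeta only — an autapomorphy, so it tells us nothing about relationships among taxa.
Only Beta and Theta show the derived state '1' for II, supporting them as a clade.
Only Beta, Gamma, Theta, and Zeta show the derived state '1' for III, supporting them as a clade.
IV: derived state '1' in Beta, Theta, and Zeta only — synapomorphy for {Beta, Theta, Zeta}.
Most parsimonious ingroup topology: (((Zeta,(Beta,Theta)),Gamma),Alpha).
Beta and Theta form a cherry on this tree, so they are sister taxa.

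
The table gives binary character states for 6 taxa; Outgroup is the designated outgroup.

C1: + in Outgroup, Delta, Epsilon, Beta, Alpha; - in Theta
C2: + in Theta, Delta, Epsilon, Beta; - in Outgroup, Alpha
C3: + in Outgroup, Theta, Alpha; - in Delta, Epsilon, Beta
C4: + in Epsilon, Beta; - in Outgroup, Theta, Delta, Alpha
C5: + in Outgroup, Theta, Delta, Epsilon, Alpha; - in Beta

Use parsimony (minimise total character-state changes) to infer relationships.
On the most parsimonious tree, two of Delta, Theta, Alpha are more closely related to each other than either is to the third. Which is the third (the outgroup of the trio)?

Character polarity is set by the outgroup: the derived state is whichever differs from the outgroup's state, so for C1, C3, C5 the derived state is '-', and for the remaining characters it is '+'.
C1: derived state '-' in Theta only — an autapomorphy, so it tells us nothing about relationships among taxa.
C2 (derived state '+') is shared by Beta, Delta, Epsilon, and Theta — a synapomorphy uniting that clade.
C3: derived state '-' in Beta, Delta, and Epsilon only — synapomorphy for {Beta, Delta, Epsilon}.
Only Beta and Epsilon show the derived state '+' for C4, supporting them as a clade.
C5: derived state '-' in Beta only — an autapomorphy, so it tells us nothing about relationships among taxa.
Most parsimonious ingroup topology: ((Theta,(Delta,(Epsilon,Beta))),Alpha).
Theta and Delta share a more recent common ancestor with each other than either does with Alpha, so Alpha is the least closely related of the three.

Alpha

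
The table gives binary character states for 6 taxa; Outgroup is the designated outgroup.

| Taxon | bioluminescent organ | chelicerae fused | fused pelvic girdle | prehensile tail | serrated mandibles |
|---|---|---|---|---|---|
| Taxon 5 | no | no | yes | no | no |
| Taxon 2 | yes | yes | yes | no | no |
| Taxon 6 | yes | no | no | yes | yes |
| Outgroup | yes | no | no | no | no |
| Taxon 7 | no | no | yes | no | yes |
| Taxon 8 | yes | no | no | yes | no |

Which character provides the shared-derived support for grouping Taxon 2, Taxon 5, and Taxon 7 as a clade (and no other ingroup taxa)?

fused pelvic girdle

Character polarity is set by the outgroup: the derived state is whichever differs from the outgroup's state, so for bioluminescent organ the derived state is 'no', and for the remaining characters it is 'yes'.
bioluminescent organ: derived state 'no' in Taxon 5 and Taxon 7 only — synapomorphy for {Taxon 5, Taxon 7}.
chelicerae fused: derived state 'yes' in Taxon 2 only — an autapomorphy, so it tells us nothing about relationships among taxa.
fused pelvic girdle (derived state 'yes') is shared by Taxon 2, Taxon 5, and Taxon 7 — a synapomorphy uniting that clade.
prehensile tail: derived state 'yes' in Taxon 6 and Taxon 8 only — synapomorphy for {Taxon 6, Taxon 8}.
serrated mandibles groups Taxon 6 and Taxon 7, which is incompatible with the clades supported by the remaining characters; treating it as convergent (homoplasy) costs fewer steps than any alternative tree.
Most parsimonious ingroup topology: (((Taxon 7,Taxon 5),Taxon 2),(Taxon 8,Taxon 6)).
The clade {Taxon 2, Taxon 5, Taxon 7} is supported by fused pelvic girdle: its derived state 'yes' occurs in exactly those taxa and in no other taxon (including the outgroup).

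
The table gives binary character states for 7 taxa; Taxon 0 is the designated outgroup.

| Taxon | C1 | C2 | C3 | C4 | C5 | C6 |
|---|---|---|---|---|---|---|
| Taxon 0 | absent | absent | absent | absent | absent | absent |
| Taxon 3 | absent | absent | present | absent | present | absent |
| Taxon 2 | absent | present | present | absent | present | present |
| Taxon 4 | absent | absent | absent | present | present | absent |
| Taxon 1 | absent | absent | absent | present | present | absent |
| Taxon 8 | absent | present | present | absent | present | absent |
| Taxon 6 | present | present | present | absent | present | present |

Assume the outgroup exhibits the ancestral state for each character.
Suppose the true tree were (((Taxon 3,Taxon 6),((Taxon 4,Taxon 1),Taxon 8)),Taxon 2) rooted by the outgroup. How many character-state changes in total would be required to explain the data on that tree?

Map each character onto (((Taxon 3,Taxon 6),((Taxon 4,Taxon 1),Taxon 8)),Taxon 2) (rooted by Taxon 0) and count the minimum state changes it requires (Fitch parsimony):
C1: 1; C2: 3; C3: 2; C4: 1; C5: 1; C6: 2.
Total tree length = 10.

10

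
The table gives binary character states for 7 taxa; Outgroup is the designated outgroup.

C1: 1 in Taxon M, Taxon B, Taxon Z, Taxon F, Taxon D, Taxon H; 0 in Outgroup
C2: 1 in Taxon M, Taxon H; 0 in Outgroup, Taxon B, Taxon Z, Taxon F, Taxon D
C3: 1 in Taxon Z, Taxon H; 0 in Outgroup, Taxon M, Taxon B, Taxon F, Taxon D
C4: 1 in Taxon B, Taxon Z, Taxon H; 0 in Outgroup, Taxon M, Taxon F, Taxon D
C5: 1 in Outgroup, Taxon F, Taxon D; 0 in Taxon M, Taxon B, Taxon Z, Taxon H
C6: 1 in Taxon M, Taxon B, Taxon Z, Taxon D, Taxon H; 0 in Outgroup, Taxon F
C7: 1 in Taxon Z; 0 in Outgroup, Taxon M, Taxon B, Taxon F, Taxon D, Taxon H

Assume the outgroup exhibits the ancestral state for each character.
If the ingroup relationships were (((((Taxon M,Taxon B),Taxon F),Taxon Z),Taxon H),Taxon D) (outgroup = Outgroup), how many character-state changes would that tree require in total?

Map each character onto (((((Taxon M,Taxon B),Taxon F),Taxon Z),Taxon H),Taxon D) (rooted by Outgroup) and count the minimum state changes it requires (Fitch parsimony):
C1: 1; C2: 2; C3: 2; C4: 3; C5: 2; C6: 2; C7: 1.
Total tree length = 13.

13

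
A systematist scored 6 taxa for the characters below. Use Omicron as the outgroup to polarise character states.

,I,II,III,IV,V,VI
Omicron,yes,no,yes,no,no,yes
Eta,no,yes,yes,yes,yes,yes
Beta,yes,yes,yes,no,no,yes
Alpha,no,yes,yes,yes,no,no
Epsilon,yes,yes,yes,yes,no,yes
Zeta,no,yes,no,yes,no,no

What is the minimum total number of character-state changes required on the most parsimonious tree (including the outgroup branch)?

Character polarity is set by the outgroup: the derived state is whichever differs from the outgroup's state, so for I, III, VI the derived state is 'no', and for the remaining characters it is 'yes'.
I: derived state 'no' in Alpha, Eta, and Zeta only — synapomorphy for {Alpha, Eta, Zeta}.
All ingroup taxa share the derived state 'yes' for II; it defines the ingroup but does not resolve relationships within it.
III: derived state 'no' in Zeta only — an autapomorphy, so it tells us nothing about relationships among taxa.
Only Alpha, Epsilon, Eta, and Zeta show the derived state 'yes' for IV, supporting them as a clade.
V: derived state 'yes' in Eta only — an autapomorphy, so it tells us nothing about relationships among taxa.
VI (derived state 'no') is shared by Alpha and Zeta — a synapomorphy uniting that clade.
Most parsimonious ingroup topology: (((Eta,(Alpha,Zeta)),Epsilon),Beta).
Changes per character on this tree: I: 1; II: 1; III: 1; IV: 1; V: 1; VI: 1.
Total = 6.

6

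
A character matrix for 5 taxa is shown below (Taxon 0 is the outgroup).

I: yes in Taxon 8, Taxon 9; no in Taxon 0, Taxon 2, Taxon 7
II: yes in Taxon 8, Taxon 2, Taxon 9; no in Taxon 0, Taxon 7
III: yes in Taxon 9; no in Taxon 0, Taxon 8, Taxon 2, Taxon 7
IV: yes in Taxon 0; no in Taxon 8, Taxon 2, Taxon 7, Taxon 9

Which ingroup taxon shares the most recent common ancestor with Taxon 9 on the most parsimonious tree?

Character polarity is set by the outgroup: the derived state is whichever differs from the outgroup's state, so for IV the derived state is 'no', and for the remaining characters it is 'yes'.
Only Taxon 8 and Taxon 9 show the derived state 'yes' for I, supporting them as a clade.
II: derived state 'yes' in Taxon 2, Taxon 8, and Taxon 9 only — synapomorphy for {Taxon 2, Taxon 8, Taxon 9}.
III: derived state 'yes' in Taxon 9 only — an autapomorphy, so it tells us nothing about relationships among taxa.
IV (derived state 'no') is shared by all ingroup taxa — unites the whole ingroup.
Most parsimonious ingroup topology: (((Taxon 8,Taxon 9),Taxon 2),Taxon 7).
Taxon 9 and Taxon 8 form a cherry on this tree, so they are sister taxa.

Taxon 8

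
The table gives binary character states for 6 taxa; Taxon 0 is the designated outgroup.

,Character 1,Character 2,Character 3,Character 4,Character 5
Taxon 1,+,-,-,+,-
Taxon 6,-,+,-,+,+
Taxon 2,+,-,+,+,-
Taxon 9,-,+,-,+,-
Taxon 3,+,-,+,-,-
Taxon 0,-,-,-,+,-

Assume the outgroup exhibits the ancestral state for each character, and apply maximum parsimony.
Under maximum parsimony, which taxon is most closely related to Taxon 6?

Character polarity is set by the outgroup: the derived state is whichever differs from the outgroup's state, so for Character 4 the derived state is '-', and for the remaining characters it is '+'.
Character 1 (derived state '+') is shared by Taxon 1, Taxon 2, and Taxon 3 — a synapomorphy uniting that clade.
Character 2: derived state '+' in Taxon 6 and Taxon 9 only — synapomorphy for {Taxon 6, Taxon 9}.
Character 3: derived state '+' in Taxon 2 and Taxon 3 only — synapomorphy for {Taxon 2, Taxon 3}.
Character 4: derived state '-' in Taxon 3 only — an autapomorphy, so it tells us nothing about relationships among taxa.
Character 5: derived state '+' in Taxon 6 only — an autapomorphy, so it tells us nothing about relationships among taxa.
Most parsimonious ingroup topology: (((Taxon 3,Taxon 2),Taxon 1),(Taxon 9,Taxon 6)).
Taxon 6 and Taxon 9 form a cherry on this tree, so they are sister taxa.

Taxon 9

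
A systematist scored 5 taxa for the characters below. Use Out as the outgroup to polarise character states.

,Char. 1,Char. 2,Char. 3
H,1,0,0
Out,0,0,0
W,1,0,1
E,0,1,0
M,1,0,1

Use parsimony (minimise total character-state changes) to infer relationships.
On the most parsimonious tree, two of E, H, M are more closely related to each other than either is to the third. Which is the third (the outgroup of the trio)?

The outgroup has state '0' for every character, so '1' is the derived state throughout.
Char. 1 (derived state '1') is shared by H, M, and W — a synapomorphy uniting that clade.
Char. 2: derived state '1' in E only — an autapomorphy, so it tells us nothing about relationships among taxa.
Only M and W show the derived state '1' for Char. 3, supporting them as a clade.
Most parsimonious ingroup topology: (((W,M),H),E).
M and H share a more recent common ancestor with each other than either does with E, so E is the least closely related of the three.

E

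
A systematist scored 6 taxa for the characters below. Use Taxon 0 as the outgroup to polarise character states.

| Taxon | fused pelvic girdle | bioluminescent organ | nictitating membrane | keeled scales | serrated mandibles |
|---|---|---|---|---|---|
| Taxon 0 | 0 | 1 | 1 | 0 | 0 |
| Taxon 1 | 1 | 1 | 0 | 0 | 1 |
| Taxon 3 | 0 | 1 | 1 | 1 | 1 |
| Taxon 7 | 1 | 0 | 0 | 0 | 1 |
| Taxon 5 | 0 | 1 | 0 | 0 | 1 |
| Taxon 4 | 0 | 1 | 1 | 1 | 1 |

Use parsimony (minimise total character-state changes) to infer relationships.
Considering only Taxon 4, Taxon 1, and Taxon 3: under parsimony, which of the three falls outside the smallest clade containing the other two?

Character polarity is set by the outgroup: the derived state is whichever differs from the outgroup's state, so for bioluminescent organ, nictitating membrane the derived state is '0', and for the remaining characters it is '1'.
fused pelvic girdle (derived state '1') is shared by Taxon 1 and Taxon 7 — a synapomorphy uniting that clade.
bioluminescent organ: derived state '0' in Taxon 7 only — an autapomorphy, so it tells us nothing about relationships among taxa.
nictitating membrane: derived state '0' in Taxon 1, Taxon 5, and Taxon 7 only — synapomorphy for {Taxon 1, Taxon 5, Taxon 7}.
keeled scales: derived state '1' in Taxon 3 and Taxon 4 only — synapomorphy for {Taxon 3, Taxon 4}.
serrated mandibles (derived state '1') is shared by all ingroup taxa — unites the whole ingroup.
Most parsimonious ingroup topology: (((Taxon 1,Taxon 7),Taxon 5),(Taxon 3,Taxon 4)).
Taxon 4 and Taxon 3 share a more recent common ancestor with each other than either does with Taxon 1, so Taxon 1 is the least closely related of the three.

Taxon 1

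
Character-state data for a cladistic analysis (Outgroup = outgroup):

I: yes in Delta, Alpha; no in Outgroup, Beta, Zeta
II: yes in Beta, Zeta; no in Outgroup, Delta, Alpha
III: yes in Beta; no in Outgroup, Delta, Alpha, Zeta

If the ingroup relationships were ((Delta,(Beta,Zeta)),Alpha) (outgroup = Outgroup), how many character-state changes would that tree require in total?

Map each character onto ((Delta,(Beta,Zeta)),Alpha) (rooted by Outgroup) and count the minimum state changes it requires (Fitch parsimony):
I: 2; II: 1; III: 1.
Total tree length = 4.

4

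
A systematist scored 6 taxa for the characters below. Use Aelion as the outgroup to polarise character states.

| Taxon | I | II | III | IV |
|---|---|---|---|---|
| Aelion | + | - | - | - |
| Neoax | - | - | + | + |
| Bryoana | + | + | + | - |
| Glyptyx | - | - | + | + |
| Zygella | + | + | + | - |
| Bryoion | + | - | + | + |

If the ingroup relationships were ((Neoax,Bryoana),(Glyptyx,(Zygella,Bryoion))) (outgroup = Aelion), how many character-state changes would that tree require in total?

8

Map each character onto ((Neoax,Bryoana),(Glyptyx,(Zygella,Bryoion))) (rooted by Aelion) and count the minimum state changes it requires (Fitch parsimony):
I: 2; II: 2; III: 1; IV: 3.
Total tree length = 8.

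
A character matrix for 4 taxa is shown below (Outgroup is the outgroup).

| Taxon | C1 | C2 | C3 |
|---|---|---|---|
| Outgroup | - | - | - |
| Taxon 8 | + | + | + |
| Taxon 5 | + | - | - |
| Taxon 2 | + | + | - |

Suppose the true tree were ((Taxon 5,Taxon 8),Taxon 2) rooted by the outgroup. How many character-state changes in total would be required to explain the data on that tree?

Map each character onto ((Taxon 5,Taxon 8),Taxon 2) (rooted by Outgroup) and count the minimum state changes it requires (Fitch parsimony):
C1: 1; C2: 2; C3: 1.
Total tree length = 4.

4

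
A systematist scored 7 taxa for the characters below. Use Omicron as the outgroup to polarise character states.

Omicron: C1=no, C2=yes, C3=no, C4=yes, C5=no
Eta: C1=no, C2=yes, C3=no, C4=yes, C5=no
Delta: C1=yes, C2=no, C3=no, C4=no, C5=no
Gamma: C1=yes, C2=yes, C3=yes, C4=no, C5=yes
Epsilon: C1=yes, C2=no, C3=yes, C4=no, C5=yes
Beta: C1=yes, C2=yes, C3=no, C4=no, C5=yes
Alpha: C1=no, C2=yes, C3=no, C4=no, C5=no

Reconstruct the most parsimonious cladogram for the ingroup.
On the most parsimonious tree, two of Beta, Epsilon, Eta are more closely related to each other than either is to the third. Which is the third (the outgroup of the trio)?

Eta

Character polarity is set by the outgroup: the derived state is whichever differs from the outgroup's state, so for C2, C4 the derived state is 'no', and for the remaining characters it is 'yes'.
C1 (derived state 'yes') is shared by Beta, Delta, Epsilon, and Gamma — a synapomorphy uniting that clade.
C2 (state 'no') occurs in Delta and Epsilon but conflicts with the nesting implied by the other characters — most parsimoniously interpreted as homoplasy.
Only Epsilon and Gamma show the derived state 'yes' for C3, supporting them as a clade.
Only Alpha, Beta, Delta, Epsilon, and Gamma show the derived state 'no' for C4, supporting them as a clade.
C5 (derived state 'yes') is shared by Beta, Epsilon, and Gamma — a synapomorphy uniting that clade.
Most parsimonious ingroup topology: (Eta,((Delta,((Gamma,Epsilon),Beta)),Alpha)).
Epsilon and Beta share a more recent common ancestor with each other than either does with Eta, so Eta is the least closely related of the three.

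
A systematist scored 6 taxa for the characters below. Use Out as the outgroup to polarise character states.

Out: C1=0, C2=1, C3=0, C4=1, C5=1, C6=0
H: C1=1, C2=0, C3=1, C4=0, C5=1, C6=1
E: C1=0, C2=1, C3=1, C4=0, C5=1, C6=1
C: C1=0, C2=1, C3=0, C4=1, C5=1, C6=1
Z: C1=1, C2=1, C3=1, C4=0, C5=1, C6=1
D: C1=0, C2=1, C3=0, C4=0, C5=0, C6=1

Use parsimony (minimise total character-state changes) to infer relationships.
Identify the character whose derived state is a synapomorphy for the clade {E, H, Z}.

Character polarity is set by the outgroup: the derived state is whichever differs from the outgroup's state, so for C2, C4, C5 the derived state is '0', and for the remaining characters it is '1'.
Only H and Z show the derived state '1' for C1, supporting them as a clade.
C2: derived state '0' in H only — an autapomorphy, so it tells us nothing about relationships among taxa.
C3 (derived state '1') is shared by E, H, and Z — a synapomorphy uniting that clade.
C4 (derived state '0') is shared by D, E, H, and Z — a synapomorphy uniting that clade.
C5 (derived state '0') is unique to D (autapomorphy; uninformative for grouping).
C6 (derived state '1') is shared by all ingroup taxa — unites the whole ingroup.
Most parsimonious ingroup topology: ((((H,Z),E),D),C).
The clade {E, H, Z} is supported by C3: its derived state '1' occurs in exactly those taxa and in no other taxon (including the outgroup).

C3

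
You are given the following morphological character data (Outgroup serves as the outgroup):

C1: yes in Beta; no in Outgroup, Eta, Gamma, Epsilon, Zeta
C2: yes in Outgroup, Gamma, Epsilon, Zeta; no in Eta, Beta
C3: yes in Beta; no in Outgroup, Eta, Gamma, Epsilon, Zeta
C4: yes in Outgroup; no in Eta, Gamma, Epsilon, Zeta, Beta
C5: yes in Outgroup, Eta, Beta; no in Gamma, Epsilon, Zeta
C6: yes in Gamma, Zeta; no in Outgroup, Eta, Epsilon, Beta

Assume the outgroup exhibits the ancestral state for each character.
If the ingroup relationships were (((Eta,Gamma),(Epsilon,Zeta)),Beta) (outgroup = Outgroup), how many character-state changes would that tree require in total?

Map each character onto (((Eta,Gamma),(Epsilon,Zeta)),Beta) (rooted by Outgroup) and count the minimum state changes it requires (Fitch parsimony):
C1: 1; C2: 2; C3: 1; C4: 1; C5: 2; C6: 2.
Total tree length = 9.

9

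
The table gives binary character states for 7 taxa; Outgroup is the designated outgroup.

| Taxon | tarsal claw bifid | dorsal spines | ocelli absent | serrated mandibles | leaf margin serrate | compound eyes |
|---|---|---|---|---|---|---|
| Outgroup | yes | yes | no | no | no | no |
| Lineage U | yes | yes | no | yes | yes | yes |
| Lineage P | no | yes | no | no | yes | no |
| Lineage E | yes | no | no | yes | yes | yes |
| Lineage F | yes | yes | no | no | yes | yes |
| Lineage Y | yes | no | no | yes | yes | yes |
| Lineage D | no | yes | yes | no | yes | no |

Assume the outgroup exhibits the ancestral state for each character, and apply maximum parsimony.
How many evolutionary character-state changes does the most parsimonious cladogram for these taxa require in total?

Character polarity is set by the outgroup: the derived state is whichever differs from the outgroup's state, so for tarsal claw bifid, dorsal spines the derived state is 'no', and for the remaining characters it is 'yes'.
tarsal claw bifid: derived state 'no' in Lineage D and Lineage P only — synapomorphy for {Lineage D, Lineage P}.
dorsal spines: derived state 'no' in Lineage E and Lineage Y only — synapomorphy for {Lineage E, Lineage Y}.
ocelli absent: derived state 'yes' in Lineage D only — an autapomorphy, so it tells us nothing about relationships among taxa.
serrated mandibles (derived state 'yes') is shared by Lineage E, Lineage U, and Lineage Y — a synapomorphy uniting that clade.
All ingroup taxa share the derived state 'yes' for leaf margin serrate; it defines the ingroup but does not resolve relationships within it.
compound eyes: derived state 'yes' in Lineage E, Lineage F, Lineage U, and Lineage Y only — synapomorphy for {Lineage E, Lineage F, Lineage U, Lineage Y}.
Most parsimonious ingroup topology: (((Lineage U,(Lineage E,Lineage Y)),Lineage F),(Lineage P,Lineage D)).
Changes per character on this tree: tarsal claw bifid: 1; dorsal spines: 1; ocelli absent: 1; serrated mandibles: 1; leaf margin serrate: 1; compound eyes: 1.
Total = 6.

6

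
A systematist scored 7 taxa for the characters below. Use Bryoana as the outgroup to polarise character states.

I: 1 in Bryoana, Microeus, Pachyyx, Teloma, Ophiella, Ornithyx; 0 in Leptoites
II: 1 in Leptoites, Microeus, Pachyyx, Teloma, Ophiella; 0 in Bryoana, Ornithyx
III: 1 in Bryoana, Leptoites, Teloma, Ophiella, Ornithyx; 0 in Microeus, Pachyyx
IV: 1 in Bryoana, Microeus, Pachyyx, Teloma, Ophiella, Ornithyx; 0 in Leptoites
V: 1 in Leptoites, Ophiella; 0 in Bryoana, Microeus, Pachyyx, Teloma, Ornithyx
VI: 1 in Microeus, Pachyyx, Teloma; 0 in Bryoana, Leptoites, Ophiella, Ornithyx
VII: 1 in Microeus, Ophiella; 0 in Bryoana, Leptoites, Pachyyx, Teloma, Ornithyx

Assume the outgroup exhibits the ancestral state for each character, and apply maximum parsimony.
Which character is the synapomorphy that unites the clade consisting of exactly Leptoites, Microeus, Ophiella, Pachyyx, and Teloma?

II

Character polarity is set by the outgroup: the derived state is whichever differs from the outgroup's state, so for I, III, IV the derived state is '0', and for the remaining characters it is '1'.
I: derived state '0' in Leptoites only — an autapomorphy, so it tells us nothing about relationships among taxa.
II: derived state '1' in Leptoites, Microeus, Ophiella, Pachyyx, and Teloma only — synapomorphy for {Leptoites, Microeus, Ophiella, Pachyyx, Teloma}.
III: derived state '0' in Microeus and Pachyyx only — synapomorphy for {Microeus, Pachyyx}.
IV (derived state '0') is unique to Leptoites (autapomorphy; uninformative for grouping).
Only Leptoites and Ophiella show the derived state '1' for V, supporting them as a clade.
VI: derived state '1' in Microeus, Pachyyx, and Teloma only — synapomorphy for {Microeus, Pachyyx, Teloma}.
VII (state '1') occurs in Microeus and Ophiella but conflicts with the nesting implied by the other characters — most parsimoniously interpreted as homoplasy.
Most parsimonious ingroup topology: (((Leptoites,Ophiella),((Microeus,Pachyyx),Teloma)),Ornithyx).
The clade {Leptoites, Microeus, Ophiella, Pachyyx, Teloma} is supported by II: its derived state '1' occurs in exactly those taxa and in no other taxon (including the outgroup).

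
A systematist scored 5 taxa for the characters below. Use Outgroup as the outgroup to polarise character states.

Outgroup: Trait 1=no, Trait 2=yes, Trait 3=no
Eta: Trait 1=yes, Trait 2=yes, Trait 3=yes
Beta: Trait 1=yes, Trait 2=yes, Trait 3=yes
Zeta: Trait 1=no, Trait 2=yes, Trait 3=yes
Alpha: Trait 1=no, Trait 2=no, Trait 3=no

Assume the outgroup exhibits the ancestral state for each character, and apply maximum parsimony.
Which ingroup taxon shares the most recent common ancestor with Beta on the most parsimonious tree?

Character polarity is set by the outgroup: the derived state is whichever differs from the outgroup's state, so for Trait 2 the derived state is 'no', and for the remaining characters it is 'yes'.
Only Beta and Eta show the derived state 'yes' for Trait 1, supporting them as a clade.
Trait 2 (derived state 'no') is unique to Alpha (autapomorphy; uninformative for grouping).
Only Beta, Eta, and Zeta show the derived state 'yes' for Trait 3, supporting them as a clade.
Most parsimonious ingroup topology: (((Eta,Beta),Zeta),Alpha).
Beta and Eta form a cherry on this tree, so they are sister taxa.

Eta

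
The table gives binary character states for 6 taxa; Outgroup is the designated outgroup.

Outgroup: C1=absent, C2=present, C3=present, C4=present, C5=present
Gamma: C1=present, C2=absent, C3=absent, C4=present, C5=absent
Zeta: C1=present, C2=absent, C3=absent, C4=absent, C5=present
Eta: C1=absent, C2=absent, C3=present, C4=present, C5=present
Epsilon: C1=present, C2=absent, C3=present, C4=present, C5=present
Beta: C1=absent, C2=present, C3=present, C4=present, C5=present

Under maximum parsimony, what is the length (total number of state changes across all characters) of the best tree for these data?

Character polarity is set by the outgroup: the derived state is whichever differs from the outgroup's state, so for C2, C3, C4, C5 the derived state is 'absent', and for the remaining characters it is 'present'.
C1: derived state 'present' in Epsilon, Gamma, and Zeta only — synapomorphy for {Epsilon, Gamma, Zeta}.
C2: derived state 'absent' in Epsilon, Eta, Gamma, and Zeta only — synapomorphy for {Epsilon, Eta, Gamma, Zeta}.
C3 (derived state 'absent') is shared by Gamma and Zeta — a synapomorphy uniting that clade.
C4 (derived state 'absent') is unique to Zeta (autapomorphy; uninformative for grouping).
C5 (derived state 'absent') is unique to Gamma (autapomorphy; uninformative for grouping).
Most parsimonious ingroup topology: ((Eta,(Epsilon,(Zeta,Gamma))),Beta).
Changes per character on this tree: C1: 1; C2: 1; C3: 1; C4: 1; C5: 1.
Total = 5.

5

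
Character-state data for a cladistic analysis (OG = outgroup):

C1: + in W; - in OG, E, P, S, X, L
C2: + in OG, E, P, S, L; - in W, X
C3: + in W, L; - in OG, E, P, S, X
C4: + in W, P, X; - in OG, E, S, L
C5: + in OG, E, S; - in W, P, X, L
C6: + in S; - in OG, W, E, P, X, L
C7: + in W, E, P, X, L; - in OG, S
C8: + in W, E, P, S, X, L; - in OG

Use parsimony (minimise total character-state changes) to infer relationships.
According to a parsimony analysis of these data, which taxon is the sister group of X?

W

Character polarity is set by the outgroup: the derived state is whichever differs from the outgroup's state, so for C2, C5 the derived state is '-', and for the remaining characters it is '+'.
C1: derived state '+' in W only — an autapomorphy, so it tells us nothing about relationships among taxa.
C2 (derived state '-') is shared by W and X — a synapomorphy uniting that clade.
C3 (state '+') occurs in L and W but conflicts with the nesting implied by the other characters — most parsimoniously interpreted as homoplasy.
C4: derived state '+' in P, W, and X only — synapomorphy for {P, W, X}.
Only L, P, W, and X show the derived state '-' for C5, supporting them as a clade.
C6 (derived state '+') is unique to S (autapomorphy; uninformative for grouping).
Only E, L, P, W, and X show the derived state '+' for C7, supporting them as a clade.
All ingroup taxa share the derived state '+' for C8; it defines the ingroup but does not resolve relationships within it.
Most parsimonious ingroup topology: (((((W,X),P),L),E),S).
X and W form a cherry on this tree, so they are sister taxa.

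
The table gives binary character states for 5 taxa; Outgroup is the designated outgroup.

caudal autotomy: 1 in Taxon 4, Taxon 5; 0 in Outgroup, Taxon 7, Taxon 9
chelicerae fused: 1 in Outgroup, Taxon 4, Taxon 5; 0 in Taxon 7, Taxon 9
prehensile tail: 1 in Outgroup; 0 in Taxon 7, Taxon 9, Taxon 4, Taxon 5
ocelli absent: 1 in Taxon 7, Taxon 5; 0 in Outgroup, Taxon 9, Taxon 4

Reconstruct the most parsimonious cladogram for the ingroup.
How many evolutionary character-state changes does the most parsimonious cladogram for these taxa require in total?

Character polarity is set by the outgroup: the derived state is whichever differs from the outgroup's state, so for chelicerae fused, prehensile tail the derived state is '0', and for the remaining characters it is '1'.
caudal autotomy (derived state '1') is shared by Taxon 4 and Taxon 5 — a synapomorphy uniting that clade.
chelicerae fused (derived state '0') is shared by Taxon 7 and Taxon 9 — a synapomorphy uniting that clade.
prehensile tail (derived state '0') is shared by all ingroup taxa — unites the whole ingroup.
ocelli absent (state '1') occurs in Taxon 5 and Taxon 7 but conflicts with the nesting implied by the other characters — most parsimoniously interpreted as homoplasy.
Most parsimonious ingroup topology: ((Taxon 7,Taxon 9),(Taxon 4,Taxon 5)).
Changes per character on this tree: caudal autotomy: 1; chelicerae fused: 1; prehensile tail: 1; ocelli absent: 2.
Total = 5.

5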